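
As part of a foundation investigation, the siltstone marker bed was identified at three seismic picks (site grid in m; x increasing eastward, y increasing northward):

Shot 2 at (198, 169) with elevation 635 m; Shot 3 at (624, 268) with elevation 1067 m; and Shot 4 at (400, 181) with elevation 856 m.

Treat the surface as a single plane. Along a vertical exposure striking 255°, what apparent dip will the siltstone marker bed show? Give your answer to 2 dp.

Two edge vectors: Shot 2→Shot 3 = (426, 99, 432), Shot 2→Shot 4 = (202, 12, 221).
Normal n = (Shot 2→Shot 3) × (Shot 2→Shot 4) = (16695, -6882, -14886).
So ∂z/∂x = −n_x/n_z = 1.12152 and ∂z/∂y = −n_y/n_z = −0.46231.
Unit vector along 255° is (sin 255°, cos 255°) = (-0.9659, -0.2588).
Slope in that direction = a·(-0.9659) + b·(-0.2588) = −0.96365.
Apparent dip = arctan|0.96365| = 43.94° (true dip is 50.5°, so apparent ≤ true as expected).

43.94°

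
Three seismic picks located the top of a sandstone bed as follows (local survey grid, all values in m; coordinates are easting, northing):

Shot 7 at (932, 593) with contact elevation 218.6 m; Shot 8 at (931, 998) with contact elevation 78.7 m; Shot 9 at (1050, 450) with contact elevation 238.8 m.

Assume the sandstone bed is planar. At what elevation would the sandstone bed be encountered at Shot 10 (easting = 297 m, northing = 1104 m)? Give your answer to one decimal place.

Let the plane be z = a·easting + b·northing + c.
Shot 8−Shot 7: −1a + 405b = −139.9;  Shot 9−Shot 7: 118a − 143b = 20.2.
Solving gives a = −0.248173, b = −0.346045.
Then c = 218.6 − a·932 − b·593 = 655.10.
At (297, 1104): z = −73.7 − 382.0 + 655.10 = 199.4 m.

199.4 m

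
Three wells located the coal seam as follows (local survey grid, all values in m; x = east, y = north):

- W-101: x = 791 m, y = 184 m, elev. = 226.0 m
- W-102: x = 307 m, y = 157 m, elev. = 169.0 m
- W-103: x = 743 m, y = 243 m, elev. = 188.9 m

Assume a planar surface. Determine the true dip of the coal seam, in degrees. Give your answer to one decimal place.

Let the plane be z = a·x + b·y + c.
W-102−W-101: −484a − 27b = −57;  W-103−W-101: −48a + 59b = −37.1.
Solving gives a = 0.14621, b = −0.50986.
Gradient magnitude |∇z| = √(a² + b²) = √(0.02138 + 0.25996) = 0.53041.
True dip = arctan(0.53041) = 27.9°, dipping toward NNW (azimuth ≈ 344°).

27.9°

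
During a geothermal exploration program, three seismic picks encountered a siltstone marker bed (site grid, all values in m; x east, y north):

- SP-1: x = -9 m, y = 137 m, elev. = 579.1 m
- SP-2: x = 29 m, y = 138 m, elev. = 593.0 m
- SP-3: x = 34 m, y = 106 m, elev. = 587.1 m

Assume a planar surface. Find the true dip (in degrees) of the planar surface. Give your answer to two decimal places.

Two edge vectors: SP-1→SP-2 = (38, 1, 13.9), SP-1→SP-3 = (43, -31, 8).
Normal n = (SP-1→SP-2) × (SP-1→SP-3) = (438.9, 293.7, -1221).
So ∂z/∂x = −n_x/n_z = 0.35946 and ∂z/∂y = −n_y/n_z = 0.24054.
Gradient magnitude |∇z| = √(a² + b²) = √(0.12921 + 0.05786) = 0.43252.
True dip = arctan(0.43252) = 23.39°, dipping toward SW (azimuth ≈ 236°).

23.39°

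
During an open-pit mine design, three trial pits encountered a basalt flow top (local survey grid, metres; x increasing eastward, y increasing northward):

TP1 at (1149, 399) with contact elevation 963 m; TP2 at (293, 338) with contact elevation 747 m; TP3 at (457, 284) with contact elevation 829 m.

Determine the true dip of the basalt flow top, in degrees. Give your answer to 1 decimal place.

Let the plane be z = a·x + b·y + c.
TP2−TP1: −856a − 61b = −216;  TP3−TP1: −692a − 115b = −134.
Solving gives a = 0.29640, b = −0.61834.
Gradient magnitude |∇z| = √(a² + b²) = √(0.08785 + 0.38234) = 0.68571.
True dip = arctan(0.68571) = 34.4°, dipping toward NNW (azimuth ≈ 334°).

34.4°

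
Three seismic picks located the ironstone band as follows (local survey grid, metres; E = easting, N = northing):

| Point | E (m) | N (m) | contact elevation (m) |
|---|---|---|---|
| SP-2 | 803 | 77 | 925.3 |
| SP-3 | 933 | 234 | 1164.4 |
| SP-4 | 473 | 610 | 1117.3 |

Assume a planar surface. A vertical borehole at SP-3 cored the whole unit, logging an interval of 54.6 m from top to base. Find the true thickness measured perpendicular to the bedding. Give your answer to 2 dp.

Two edge vectors: SP-2→SP-3 = (130, 157, 239.1), SP-2→SP-4 = (-330, 533, 192).
Normal n = (SP-2→SP-3) × (SP-2→SP-4) = (-97296.3, -103863, 121100).
So ∂z/∂E = −n_x/n_z = 0.80344 and ∂z/∂N = −n_y/n_z = 0.85766.
|∇z| = √(a²+b²) = 1.17520, so dip δ = arctan(1.17520) = 49.60°.
True thickness = vertical thickness × cos δ = 54.6 × cos 49.60° = 35.38 m.

35.38 m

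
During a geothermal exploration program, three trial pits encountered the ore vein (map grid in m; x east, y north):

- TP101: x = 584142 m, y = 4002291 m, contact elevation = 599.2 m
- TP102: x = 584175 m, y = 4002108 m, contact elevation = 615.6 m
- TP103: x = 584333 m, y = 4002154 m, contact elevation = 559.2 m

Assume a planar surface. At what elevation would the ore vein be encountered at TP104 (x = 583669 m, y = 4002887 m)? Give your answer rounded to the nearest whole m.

661 m

Two edge vectors: TP101→TP102 = (33, -183, 16.4), TP101→TP103 = (191, -137, -40).
Normal n = (TP101→TP102) × (TP101→TP103) = (9566.8, 4452.4, 30432).
So ∂z/∂x = −n_x/n_z = −0.31436646 and ∂z/∂y = −n_y/n_z = −0.14630652.
Intercept c from TP101: 599.2 + 183634.65 + 585561.27 = 769795.12.
At (583669, 4002887): z = −183486.0 − 585648.5 + 769795.12 = 660.7 m.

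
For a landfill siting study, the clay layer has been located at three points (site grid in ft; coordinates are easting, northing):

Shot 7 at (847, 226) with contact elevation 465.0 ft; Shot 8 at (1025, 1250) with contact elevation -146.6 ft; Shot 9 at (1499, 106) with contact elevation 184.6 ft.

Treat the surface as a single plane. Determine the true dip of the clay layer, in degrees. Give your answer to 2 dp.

36.06°

Let the plane be z = a·easting + b·northing + c.
Shot 8−Shot 7: 178a + 1024b = −611.6;  Shot 9−Shot 7: 652a − 120b = −280.4.
Solving gives a = −0.52325, b = −0.50631.
Gradient magnitude |∇z| = √(a² + b²) = √(0.27379 + 0.25635) = 0.72811.
True dip = arctan(0.72811) = 36.06°, dipping toward NE (azimuth ≈ 046°).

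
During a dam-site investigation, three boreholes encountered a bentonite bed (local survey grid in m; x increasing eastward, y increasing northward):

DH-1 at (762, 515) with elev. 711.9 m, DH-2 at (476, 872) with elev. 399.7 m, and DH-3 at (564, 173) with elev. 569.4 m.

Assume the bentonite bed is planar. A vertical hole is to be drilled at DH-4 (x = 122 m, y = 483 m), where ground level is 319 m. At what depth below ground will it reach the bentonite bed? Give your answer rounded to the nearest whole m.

Let the plane be z = a·x + b·y + c.
DH-2−DH-1: −286a + 357b = −312.2;  DH-3−DH-1: −198a − 342b = −142.5.
Solving gives a = 0.93559, b = −0.12499.
Then c = 711.9 − a·762 − b·515 = 63.35.
At (122, 483): z_contact = 114.1 − 60.4 + 63.35 = 117.1 m.
Depth below ground = 319 − 117.1 = 202 m.

202 m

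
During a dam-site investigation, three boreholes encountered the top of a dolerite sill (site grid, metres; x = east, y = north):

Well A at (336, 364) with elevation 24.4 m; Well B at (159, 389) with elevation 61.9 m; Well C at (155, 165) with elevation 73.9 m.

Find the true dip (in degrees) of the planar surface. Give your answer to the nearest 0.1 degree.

Two edge vectors: Well A→Well B = (-177, 25, 37.5), Well A→Well C = (-181, -199, 49.5).
Normal n = (Well A→Well B) × (Well A→Well C) = (8700, 1974, 39748).
So ∂z/∂x = −n_x/n_z = −0.21888 and ∂z/∂y = −n_y/n_z = −0.04966.
Gradient magnitude |∇z| = √(a² + b²) = √(0.04791 + 0.00247) = 0.22444.
True dip = arctan(0.22444) = 12.6°, dipping toward ENE (azimuth ≈ 077°).

12.6°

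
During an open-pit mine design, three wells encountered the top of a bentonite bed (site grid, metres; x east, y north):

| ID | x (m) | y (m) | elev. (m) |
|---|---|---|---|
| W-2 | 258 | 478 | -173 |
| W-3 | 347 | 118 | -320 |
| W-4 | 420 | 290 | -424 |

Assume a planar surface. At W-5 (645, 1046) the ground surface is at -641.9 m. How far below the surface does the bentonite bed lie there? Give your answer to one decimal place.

Let the plane be z = a·x + b·y + c.
W-3−W-2: 89a − 360b = −147;  W-4−W-2: 162a − 188b = −251.
Solving gives a = −1.508224, b = 0.035467.
Then c = -173 − a·258 − b·478 = 199.17.
At (645, 1046): z_contact = −972.80 + 37.10 + 199.17 = -736.54 m.
Depth below ground = -641.9 − (-736.54) = 94.6 m.

94.6 m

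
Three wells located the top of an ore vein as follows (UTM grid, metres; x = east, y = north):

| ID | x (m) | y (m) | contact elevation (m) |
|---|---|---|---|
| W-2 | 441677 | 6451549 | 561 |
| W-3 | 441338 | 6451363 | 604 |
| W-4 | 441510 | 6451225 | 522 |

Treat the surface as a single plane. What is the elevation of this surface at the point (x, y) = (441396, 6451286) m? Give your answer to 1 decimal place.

568.5 m

Two edge vectors: W-2→W-3 = (-339, -186, 43), W-2→W-4 = (-167, -324, -39).
Normal n = (W-2→W-3) × (W-2→W-4) = (21186, -20402, 78774).
So ∂z/∂x = −n_x/n_z = −0.268946607 and ∂z/∂y = −n_y/n_z = 0.258994084.
Intercept c from W-2: 561 + 118787.53 − 1670913.03 = −1551564.50.
At (441396, 6451286): z = −118712.0 + 1670844.9 − 1551564.50 = 568.5 m.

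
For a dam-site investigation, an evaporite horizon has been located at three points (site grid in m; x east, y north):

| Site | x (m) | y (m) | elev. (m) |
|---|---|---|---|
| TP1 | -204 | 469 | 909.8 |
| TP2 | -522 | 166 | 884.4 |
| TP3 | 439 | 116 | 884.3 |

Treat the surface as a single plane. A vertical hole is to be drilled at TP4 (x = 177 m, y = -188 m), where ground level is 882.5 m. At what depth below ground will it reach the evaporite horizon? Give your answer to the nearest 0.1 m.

23.5 m

Let the plane be z = a·x + b·y + c.
TP2−TP1: −318a − 303b = −25.4;  TP3−TP1: 643a − 353b = −25.5.
Solving gives a = 0.00404, b = 0.07959.
Then c = 909.8 − a·-204 − b·469 = 873.30.
At (177, -188): z_contact = 0.71 − 14.96 + 873.30 = 859.05 m.
Depth below ground = 882.5 − 859.05 = 23.5 m.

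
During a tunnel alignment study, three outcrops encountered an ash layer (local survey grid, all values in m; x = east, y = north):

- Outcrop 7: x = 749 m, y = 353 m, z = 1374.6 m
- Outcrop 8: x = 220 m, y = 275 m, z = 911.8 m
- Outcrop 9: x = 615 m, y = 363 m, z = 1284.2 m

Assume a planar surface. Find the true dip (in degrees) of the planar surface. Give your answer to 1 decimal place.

49.4°

Two edge vectors: Outcrop 7→Outcrop 8 = (-529, -78, -462.8), Outcrop 7→Outcrop 9 = (-134, 10, -90.4).
Normal n = (Outcrop 7→Outcrop 8) × (Outcrop 7→Outcrop 9) = (11679.2, 14193.6, -15742).
So ∂z/∂x = −n_x/n_z = 0.74191 and ∂z/∂y = −n_y/n_z = 0.90164.
Gradient magnitude |∇z| = √(a² + b²) = √(0.55044 + 0.81295) = 1.16764.
True dip = arctan(1.16764) = 49.4°, dipping toward SW (azimuth ≈ 219°).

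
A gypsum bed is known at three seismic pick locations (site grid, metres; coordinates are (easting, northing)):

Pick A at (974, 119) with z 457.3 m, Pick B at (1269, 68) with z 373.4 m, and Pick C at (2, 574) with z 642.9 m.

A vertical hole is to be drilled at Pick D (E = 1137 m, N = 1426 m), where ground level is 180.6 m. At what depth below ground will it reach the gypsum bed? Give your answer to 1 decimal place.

192.3 m

Let the plane be z = a·E + b·N + c.
Pick B−Pick A: 295a − 51b = −83.9;  Pick C−Pick A: −972a + 455b = 185.6.
Solving gives a = −0.339136, b = −0.316572.
Then c = 457.3 − a·974 − b·119 = 825.29.
At (1137, 1426): z_contact = −385.60 − 451.43 + 825.29 = -11.74 m.
Depth below ground = 180.6 − (-11.74) = 192.3 m.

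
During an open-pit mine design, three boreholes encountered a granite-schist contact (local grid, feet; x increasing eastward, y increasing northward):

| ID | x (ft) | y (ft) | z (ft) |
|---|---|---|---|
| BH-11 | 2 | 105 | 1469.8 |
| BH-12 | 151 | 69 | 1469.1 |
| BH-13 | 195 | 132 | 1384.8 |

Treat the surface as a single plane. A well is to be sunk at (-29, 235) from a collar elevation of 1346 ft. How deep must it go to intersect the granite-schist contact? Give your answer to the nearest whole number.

16 ft

Let the plane be z = a·x + b·y + c.
BH-12−BH-11: 149a − 36b = −0.7;  BH-13−BH-11: 193a + 27b = −85.
Solving gives a = −0.28064, b = −1.14209.
Then c = 1469.8 − a·2 − b·105 = 1590.28.
At (-29, 235): z_contact = 8.1 − 268.4 + 1590.28 = 1330.0 ft.
Depth below ground = 1346 − 1330.0 = 16 ft.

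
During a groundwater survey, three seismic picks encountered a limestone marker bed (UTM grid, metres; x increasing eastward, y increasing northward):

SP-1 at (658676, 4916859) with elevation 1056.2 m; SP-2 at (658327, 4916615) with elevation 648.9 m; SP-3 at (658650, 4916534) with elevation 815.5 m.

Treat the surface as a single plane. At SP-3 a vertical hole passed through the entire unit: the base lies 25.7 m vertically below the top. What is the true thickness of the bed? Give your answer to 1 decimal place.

18.4 m

Two edge vectors: SP-1→SP-2 = (-349, -244, -407.3), SP-1→SP-3 = (-26, -325, -240.7).
Normal n = (SP-1→SP-2) × (SP-1→SP-3) = (-73641.7, -73414.5, 107081).
So ∂z/∂x = −n_x/n_z = 0.68772 and ∂z/∂y = −n_y/n_z = 0.68560.
|∇z| = √(a²+b²) = 0.97108, so dip δ = arctan(0.97108) = 44.16°.
True thickness = vertical thickness × cos δ = 25.7 × cos 44.16° = 18.4 m.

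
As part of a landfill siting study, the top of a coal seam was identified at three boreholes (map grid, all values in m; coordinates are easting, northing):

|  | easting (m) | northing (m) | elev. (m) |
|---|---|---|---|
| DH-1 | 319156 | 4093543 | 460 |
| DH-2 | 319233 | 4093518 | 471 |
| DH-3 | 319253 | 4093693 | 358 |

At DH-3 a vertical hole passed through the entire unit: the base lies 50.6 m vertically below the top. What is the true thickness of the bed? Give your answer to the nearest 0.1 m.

Two edge vectors: DH-1→DH-2 = (77, -25, 11), DH-1→DH-3 = (97, 150, -102).
Normal n = (DH-1→DH-2) × (DH-1→DH-3) = (900, 8921, 13975).
So ∂z/∂easting = −n_x/n_z = −0.06440 and ∂z/∂northing = −n_y/n_z = −0.63835.
|∇z| = √(a²+b²) = 0.64159, so dip δ = arctan(0.64159) = 32.68°.
True thickness = vertical thickness × cos δ = 50.6 × cos 32.68° = 42.6 m.

42.6 m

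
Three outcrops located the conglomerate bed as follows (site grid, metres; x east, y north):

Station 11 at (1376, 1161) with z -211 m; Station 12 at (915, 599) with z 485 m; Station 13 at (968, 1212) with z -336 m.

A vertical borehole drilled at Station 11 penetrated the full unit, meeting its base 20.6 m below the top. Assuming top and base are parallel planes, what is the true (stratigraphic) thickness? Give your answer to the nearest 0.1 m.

12.2 m

Two edge vectors: Station 11→Station 12 = (-461, -562, 696), Station 11→Station 13 = (-408, 51, -125).
Normal n = (Station 11→Station 12) × (Station 11→Station 13) = (34754, -341593, -252807).
So ∂z/∂x = −n_x/n_z = 0.13747 and ∂z/∂y = −n_y/n_z = −1.35120.
|∇z| = √(a²+b²) = 1.35818, so dip δ = arctan(1.35818) = 53.64°.
True thickness = vertical thickness × cos δ = 20.6 × cos 53.64° = 12.2 m.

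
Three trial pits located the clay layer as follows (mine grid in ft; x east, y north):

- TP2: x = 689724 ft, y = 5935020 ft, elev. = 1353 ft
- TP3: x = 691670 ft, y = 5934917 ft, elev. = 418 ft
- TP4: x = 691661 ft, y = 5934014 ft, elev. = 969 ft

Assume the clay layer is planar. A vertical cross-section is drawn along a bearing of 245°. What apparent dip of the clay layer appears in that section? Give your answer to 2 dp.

35.76°

Let the plane be z = a·x + b·y + c.
TP3−TP2: 1946a − 103b = −935;  TP4−TP2: 1937a − 1006b = −384.
Solving gives a = −0.51250, b = −0.60508.
Unit vector along 245° is (sin 245°, cos 245°) = (-0.9063, -0.4226).
Slope in that direction = a·(-0.9063) + b·(-0.4226) = 0.72020.
Apparent dip = arctan|0.72020| = 35.76° (true dip is 38.4°, so apparent ≤ true as expected).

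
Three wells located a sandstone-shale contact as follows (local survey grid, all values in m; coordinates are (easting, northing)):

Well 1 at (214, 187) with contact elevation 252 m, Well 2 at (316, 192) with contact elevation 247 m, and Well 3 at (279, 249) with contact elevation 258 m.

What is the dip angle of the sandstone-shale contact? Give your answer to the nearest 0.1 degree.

Let the plane be z = a·E + b·N + c.
Well 2−Well 1: 102a + 5b = −5;  Well 3−Well 1: 65a + 62b = 6.
Solving gives a = −0.05668, b = 0.15619.
Gradient magnitude |∇z| = √(a² + b²) = √(0.00321 + 0.02440) = 0.16616.
True dip = arctan(0.16616) = 9.4°, dipping toward SSE (azimuth ≈ 160°).

9.4°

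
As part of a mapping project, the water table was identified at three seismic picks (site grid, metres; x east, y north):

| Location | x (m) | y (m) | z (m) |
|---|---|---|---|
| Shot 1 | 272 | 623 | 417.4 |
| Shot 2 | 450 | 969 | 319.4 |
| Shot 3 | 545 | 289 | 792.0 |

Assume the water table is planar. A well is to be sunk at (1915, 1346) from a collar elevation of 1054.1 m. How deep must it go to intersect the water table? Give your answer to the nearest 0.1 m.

41.4 m

Two edge vectors: Shot 1→Shot 2 = (178, 346, -98), Shot 1→Shot 3 = (273, -334, 374.6).
Normal n = (Shot 1→Shot 2) × (Shot 1→Shot 3) = (96879.6, -93432.8, -153910).
So ∂z/∂x = −n_x/n_z = 0.629456 and ∂z/∂y = −n_y/n_z = −0.607061.
Intercept c from Shot 1: 417.4 − 171.21 + 378.20 = 624.39.
At (1915, 1346): z_contact = 1205.41 − 817.10 + 624.39 = 1012.69 m.
Depth below ground = 1054.1 − 1012.69 = 41.4 m.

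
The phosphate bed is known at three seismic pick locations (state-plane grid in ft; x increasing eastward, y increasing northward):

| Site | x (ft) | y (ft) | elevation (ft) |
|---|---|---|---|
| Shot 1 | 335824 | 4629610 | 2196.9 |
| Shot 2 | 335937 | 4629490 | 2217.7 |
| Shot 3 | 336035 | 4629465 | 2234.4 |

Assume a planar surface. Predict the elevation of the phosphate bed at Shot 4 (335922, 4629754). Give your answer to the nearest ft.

2211 ft

Let the plane be z = a·x + b·y + c.
Shot 2−Shot 1: 113a − 120b = 20.8;  Shot 3−Shot 1: 211a − 145b = 37.5.
Solving gives a = 0.16608842, b = −0.01693341.
Then c = 2196.9 − a·335824 − b·4629610 = 24815.50.
At (335922, 4629754): z = 55792.8 − 78397.5 + 24815.50 = 2210.7 ft.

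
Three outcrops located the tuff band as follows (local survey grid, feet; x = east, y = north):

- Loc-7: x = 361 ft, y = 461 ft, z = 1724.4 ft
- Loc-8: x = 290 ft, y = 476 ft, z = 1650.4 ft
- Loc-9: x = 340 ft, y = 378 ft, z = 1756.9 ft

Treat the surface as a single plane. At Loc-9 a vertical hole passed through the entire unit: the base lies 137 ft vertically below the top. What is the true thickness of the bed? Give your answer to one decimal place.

92.0 ft

Two edge vectors: Loc-7→Loc-8 = (-71, 15, -74), Loc-7→Loc-9 = (-21, -83, 32.5).
Normal n = (Loc-7→Loc-8) × (Loc-7→Loc-9) = (-5654.5, 3861.5, 6208).
So ∂z/∂x = −n_x/n_z = 0.91084 and ∂z/∂y = −n_y/n_z = −0.62202.
|∇z| = √(a²+b²) = 1.10297, so dip δ = arctan(1.10297) = 47.80°.
True thickness = vertical thickness × cos δ = 137 × cos 47.80° = 92.0 ft.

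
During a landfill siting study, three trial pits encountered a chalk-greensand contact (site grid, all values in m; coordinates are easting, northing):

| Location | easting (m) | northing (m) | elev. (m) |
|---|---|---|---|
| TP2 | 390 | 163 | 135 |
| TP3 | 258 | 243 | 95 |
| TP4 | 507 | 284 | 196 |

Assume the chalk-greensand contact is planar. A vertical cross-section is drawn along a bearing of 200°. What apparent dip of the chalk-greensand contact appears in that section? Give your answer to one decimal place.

14.4°

Two edge vectors: TP2→TP3 = (-132, 80, -40), TP2→TP4 = (117, 121, 61).
Normal n = (TP2→TP3) × (TP2→TP4) = (9720, 3372, -25332).
So ∂z/∂easting = −n_x/n_z = 0.38370 and ∂z/∂northing = −n_y/n_z = 0.13311.
Unit vector along 200° is (sin 200°, cos 200°) = (-0.3420, -0.9397).
Slope in that direction = a·(-0.3420) + b·(-0.9397) = −0.25632.
Apparent dip = arctan|0.25632| = 14.4° (true dip is 22.1°, so apparent ≤ true as expected).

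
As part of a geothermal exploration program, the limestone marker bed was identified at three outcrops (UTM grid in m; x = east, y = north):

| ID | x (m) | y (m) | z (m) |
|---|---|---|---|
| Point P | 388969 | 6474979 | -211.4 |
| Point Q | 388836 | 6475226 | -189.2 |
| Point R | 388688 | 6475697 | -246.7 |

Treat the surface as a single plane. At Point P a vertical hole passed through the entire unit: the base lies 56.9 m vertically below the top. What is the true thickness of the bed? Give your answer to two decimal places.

39.56 m

Two edge vectors: Point P→Point Q = (-133, 247, 22.2), Point P→Point R = (-281, 718, -35.3).
Normal n = (Point P→Point Q) × (Point P→Point R) = (-24658.7, -10933.1, -26087).
So ∂z/∂x = −n_x/n_z = −0.94525 and ∂z/∂y = −n_y/n_z = −0.41910.
|∇z| = √(a²+b²) = 1.03399, so dip δ = arctan(1.03399) = 45.96°.
True thickness = vertical thickness × cos δ = 56.9 × cos 45.96° = 39.56 m.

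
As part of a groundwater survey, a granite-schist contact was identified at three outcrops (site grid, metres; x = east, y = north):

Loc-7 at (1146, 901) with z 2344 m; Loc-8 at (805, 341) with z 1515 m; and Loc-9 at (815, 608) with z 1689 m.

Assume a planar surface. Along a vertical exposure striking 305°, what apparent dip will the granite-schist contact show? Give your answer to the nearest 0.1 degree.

40.2°

Two edge vectors: Loc-7→Loc-8 = (-341, -560, -829), Loc-7→Loc-9 = (-331, -293, -655).
Normal n = (Loc-7→Loc-8) × (Loc-7→Loc-9) = (123903, 51044, -85447).
So ∂z/∂x = −n_x/n_z = 1.45006 and ∂z/∂y = −n_y/n_z = 0.59738.
Unit vector along 305° is (sin 305°, cos 305°) = (-0.8192, 0.5736).
Slope in that direction = a·(-0.8192) + b·(0.5736) = −0.84518.
Apparent dip = arctan|0.84518| = 40.2° (true dip is 57.5°, so apparent ≤ true as expected).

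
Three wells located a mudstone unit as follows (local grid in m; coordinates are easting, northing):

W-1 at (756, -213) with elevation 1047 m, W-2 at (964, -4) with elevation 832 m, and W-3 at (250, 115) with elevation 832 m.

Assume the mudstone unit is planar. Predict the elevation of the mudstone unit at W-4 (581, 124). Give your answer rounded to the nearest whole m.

775 m

Let the plane be z = a·easting + b·northing + c.
W-2−W-1: 208a + 209b = −215;  W-3−W-1: −506a + 328b = −215.
Solving gives a = −0.14706, b = −0.88235.
Then c = 1047 − a·756 − b·-213 = 970.24.
At (581, 124): z = −85.4 − 109.4 + 970.24 = 775.4 m.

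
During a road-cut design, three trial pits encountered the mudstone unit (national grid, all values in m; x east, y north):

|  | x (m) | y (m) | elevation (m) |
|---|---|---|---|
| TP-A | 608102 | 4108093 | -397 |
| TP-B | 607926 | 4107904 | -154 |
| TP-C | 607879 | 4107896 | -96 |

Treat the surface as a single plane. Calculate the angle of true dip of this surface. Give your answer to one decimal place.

50.6°

Let the plane be z = a·x + b·y + c.
TP-B−TP-A: −176a − 189b = 243;  TP-C−TP-A: −223a − 197b = 301.
Solving gives a = −1.20642, b = −0.16227.
Gradient magnitude |∇z| = √(a² + b²) = √(1.45545 + 0.02633) = 1.21729.
True dip = arctan(1.21729) = 50.6°, dipping toward E (azimuth ≈ 082°).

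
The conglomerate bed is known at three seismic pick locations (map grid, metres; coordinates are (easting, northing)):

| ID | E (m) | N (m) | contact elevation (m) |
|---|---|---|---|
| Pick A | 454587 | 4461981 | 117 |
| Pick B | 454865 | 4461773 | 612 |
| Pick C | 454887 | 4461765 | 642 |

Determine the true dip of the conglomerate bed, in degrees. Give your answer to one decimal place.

Two edge vectors: Pick A→Pick B = (278, -208, 495), Pick A→Pick C = (300, -216, 525).
Normal n = (Pick A→Pick B) × (Pick A→Pick C) = (-2280, 2550, 2352).
So ∂z/∂E = −n_x/n_z = 0.96939 and ∂z/∂N = −n_y/n_z = −1.08418.
Gradient magnitude |∇z| = √(a² + b²) = √(0.93971 + 1.17545) = 1.45436.
True dip = arctan(1.45436) = 55.5°, dipping toward NW (azimuth ≈ 318°).

55.5°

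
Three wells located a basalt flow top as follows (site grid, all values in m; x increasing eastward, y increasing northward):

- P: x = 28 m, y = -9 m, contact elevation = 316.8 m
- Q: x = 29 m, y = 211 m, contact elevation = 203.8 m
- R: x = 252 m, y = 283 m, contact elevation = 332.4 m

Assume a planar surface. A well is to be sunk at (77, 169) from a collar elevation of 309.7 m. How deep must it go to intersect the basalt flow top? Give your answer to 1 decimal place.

Two edge vectors: P→Q = (1, 220, -113), P→R = (224, 292, 15.6).
Normal n = (P→Q) × (P→R) = (36428, -25327.6, -48988).
So ∂z/∂x = −n_x/n_z = 0.74361 and ∂z/∂y = −n_y/n_z = −0.51702.
Intercept c from P: 316.8 − 20.82 − 4.65 = 291.33.
At (77, 169): z_contact = 57.26 − 87.38 + 291.33 = 261.21 m.
Depth below ground = 309.7 − 261.21 = 48.5 m.

48.5 m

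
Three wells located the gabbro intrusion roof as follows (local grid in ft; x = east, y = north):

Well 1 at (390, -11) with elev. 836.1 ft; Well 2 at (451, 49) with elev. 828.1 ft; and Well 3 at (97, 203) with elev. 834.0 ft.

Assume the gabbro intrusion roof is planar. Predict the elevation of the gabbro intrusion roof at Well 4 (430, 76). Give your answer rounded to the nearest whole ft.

Let the plane be z = a·x + b·y + c.
Well 2−Well 1: 61a + 60b = −8;  Well 3−Well 1: −293a + 214b = −2.1.
Solving gives a = −0.05177, b = −0.08070.
Then c = 836.1 − a·390 − b·-11 = 855.40.
At (430, 76): z = −22.3 − 6.1 + 855.40 = 827.0 ft.

827 ft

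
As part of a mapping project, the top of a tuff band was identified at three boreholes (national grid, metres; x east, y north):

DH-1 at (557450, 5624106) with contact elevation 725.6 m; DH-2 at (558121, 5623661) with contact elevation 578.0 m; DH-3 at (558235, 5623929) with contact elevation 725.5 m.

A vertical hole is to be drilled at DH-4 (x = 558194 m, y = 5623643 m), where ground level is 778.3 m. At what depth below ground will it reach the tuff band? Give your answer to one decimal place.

Two edge vectors: DH-1→DH-2 = (671, -445, -147.6), DH-1→DH-3 = (785, -177, -0.1).
Normal n = (DH-1→DH-2) × (DH-1→DH-3) = (-26080.7, -115798.9, 230558).
So ∂z/∂x = −n_x/n_z = 0.113119909 and ∂z/∂y = −n_y/n_z = 0.502254964.
Intercept c from DH-1: 725.6 − 63058.69 − 2824735.16 = −2887068.25.
At (558194, 5623643): z_contact = 63142.85 + 2824502.61 − 2887068.25 = 577.22 m.
Depth below ground = 778.3 − 577.22 = 201.1 m.

201.1 m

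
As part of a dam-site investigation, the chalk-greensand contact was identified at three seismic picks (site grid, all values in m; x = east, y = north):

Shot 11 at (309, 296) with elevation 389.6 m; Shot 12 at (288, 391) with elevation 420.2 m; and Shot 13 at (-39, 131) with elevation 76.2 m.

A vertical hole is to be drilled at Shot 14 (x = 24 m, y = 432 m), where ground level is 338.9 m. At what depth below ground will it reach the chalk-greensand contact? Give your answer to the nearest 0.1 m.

Two edge vectors: Shot 11→Shot 12 = (-21, 95, 30.6), Shot 11→Shot 13 = (-348, -165, -313.4).
Normal n = (Shot 11→Shot 12) × (Shot 11→Shot 13) = (-24724, -17230.2, 36525).
So ∂z/∂x = −n_x/n_z = 0.67691 and ∂z/∂y = −n_y/n_z = 0.47174.
Intercept c from Shot 11: 389.6 − 209.16 − 139.63 = 40.80.
At (24, 432): z_contact = 16.25 + 203.79 + 40.80 = 260.84 m.
Depth below ground = 338.9 − 260.84 = 78.1 m.

78.1 m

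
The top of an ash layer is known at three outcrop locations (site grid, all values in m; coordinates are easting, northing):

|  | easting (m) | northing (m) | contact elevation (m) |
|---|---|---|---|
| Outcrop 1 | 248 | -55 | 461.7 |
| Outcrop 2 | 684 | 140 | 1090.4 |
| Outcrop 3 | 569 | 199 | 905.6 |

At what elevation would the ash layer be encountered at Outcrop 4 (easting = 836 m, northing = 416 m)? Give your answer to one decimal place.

1273.8 m

Let the plane be z = a·easting + b·northing + c.
Outcrop 2−Outcrop 1: 436a + 195b = 628.7;  Outcrop 3−Outcrop 1: 321a + 254b = 443.9.
Solving gives a = 1.51881, b = −0.17181.
Then c = 461.7 − a·248 − b·-55 = 75.59.
At (836, 416): z = 1269.7 − 71.5 + 75.59 = 1273.8 m.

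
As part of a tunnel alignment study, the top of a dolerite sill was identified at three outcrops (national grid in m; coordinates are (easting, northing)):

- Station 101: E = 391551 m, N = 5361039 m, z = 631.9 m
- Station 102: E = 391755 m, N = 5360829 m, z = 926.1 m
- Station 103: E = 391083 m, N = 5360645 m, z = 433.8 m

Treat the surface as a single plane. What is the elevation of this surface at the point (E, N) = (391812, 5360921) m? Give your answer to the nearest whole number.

926 m

Two edge vectors: Station 101→Station 102 = (204, -210, 294.2), Station 101→Station 103 = (-468, -394, -198.1).
Normal n = (Station 101→Station 102) × (Station 101→Station 103) = (157515.8, -97273.2, -178656).
So ∂z/∂E = −n_x/n_z = 0.88167092 and ∂z/∂N = −n_y/n_z = −0.54447206.
Intercept c from Station 101: 631.9 − 345219.13 + 2918935.94 = 2574348.71.
At (391812, 5360921): z = 345449.2 − 2918871.7 + 2574348.71 = 926.3 m.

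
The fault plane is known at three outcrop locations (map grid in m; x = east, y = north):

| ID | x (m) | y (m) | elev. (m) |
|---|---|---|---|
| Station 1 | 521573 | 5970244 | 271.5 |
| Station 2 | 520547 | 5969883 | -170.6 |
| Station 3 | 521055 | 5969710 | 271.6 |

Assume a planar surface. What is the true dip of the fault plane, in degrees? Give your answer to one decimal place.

42.4°

Let the plane be z = a·x + b·y + c.
Station 2−Station 1: −1026a − 361b = −442.1;  Station 3−Station 1: −518a − 534b = 0.1.
Solving gives a = 0.65427, b = −0.63486.
Gradient magnitude |∇z| = √(a² + b²) = √(0.42807 + 0.40304) = 0.91165.
True dip = arctan(0.91165) = 42.4°, dipping toward NW (azimuth ≈ 314°).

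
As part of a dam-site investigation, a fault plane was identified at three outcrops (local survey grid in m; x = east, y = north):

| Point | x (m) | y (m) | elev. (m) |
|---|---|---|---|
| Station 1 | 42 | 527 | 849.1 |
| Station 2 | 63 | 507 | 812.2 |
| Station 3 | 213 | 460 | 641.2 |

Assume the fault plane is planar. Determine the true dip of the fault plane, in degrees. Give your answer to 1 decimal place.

52.0°

Let the plane be z = a·x + b·y + c.
Station 2−Station 1: 21a − 20b = −36.9;  Station 3−Station 1: 171a − 67b = −207.9.
Solving gives a = −0.83741, b = 0.96572.
Gradient magnitude |∇z| = √(a² + b²) = √(0.70125 + 0.93262) = 1.27823.
True dip = arctan(1.27823) = 52.0°, dipping toward SE (azimuth ≈ 139°).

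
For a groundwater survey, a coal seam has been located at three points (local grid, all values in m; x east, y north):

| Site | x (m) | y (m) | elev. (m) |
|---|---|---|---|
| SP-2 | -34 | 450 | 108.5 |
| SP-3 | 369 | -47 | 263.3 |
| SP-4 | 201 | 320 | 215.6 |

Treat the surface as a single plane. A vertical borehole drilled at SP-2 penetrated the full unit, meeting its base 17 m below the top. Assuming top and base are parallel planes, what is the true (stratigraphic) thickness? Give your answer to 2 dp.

15.05 m

Two edge vectors: SP-2→SP-3 = (403, -497, 154.8), SP-2→SP-4 = (235, -130, 107.1).
Normal n = (SP-2→SP-3) × (SP-2→SP-4) = (-33104.7, -6783.3, 64405).
So ∂z/∂x = −n_x/n_z = 0.51401 and ∂z/∂y = −n_y/n_z = 0.10532.
|∇z| = √(a²+b²) = 0.52469, so dip δ = arctan(0.52469) = 27.69°.
True thickness = vertical thickness × cos δ = 17 × cos 27.69° = 15.05 m.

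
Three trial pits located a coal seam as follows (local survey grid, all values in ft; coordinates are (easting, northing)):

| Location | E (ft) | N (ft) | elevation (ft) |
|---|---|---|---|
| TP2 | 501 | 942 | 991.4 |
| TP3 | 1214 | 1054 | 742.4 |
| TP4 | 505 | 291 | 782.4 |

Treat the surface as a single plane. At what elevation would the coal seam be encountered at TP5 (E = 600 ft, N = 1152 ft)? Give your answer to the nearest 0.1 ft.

Two edge vectors: TP2→TP3 = (713, 112, -249), TP2→TP4 = (4, -651, -209).
Normal n = (TP2→TP3) × (TP2→TP4) = (-185507, 148021, -464611).
So ∂z/∂E = −n_x/n_z = −0.399274 and ∂z/∂N = −n_y/n_z = 0.318591.
Intercept c from TP2: 991.4 + 200.04 − 300.11 = 891.32.
At (600, 1152): z = −239.6 + 367.0 + 891.32 = 1018.8 ft.

1018.8 ft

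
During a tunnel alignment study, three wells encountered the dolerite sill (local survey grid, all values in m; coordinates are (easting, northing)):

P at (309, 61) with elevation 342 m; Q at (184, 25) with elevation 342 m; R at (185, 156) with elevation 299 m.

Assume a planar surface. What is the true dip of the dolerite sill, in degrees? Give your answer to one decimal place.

18.9°

Let the plane be z = a·E + b·N + c.
Q−P: −125a − 36b = 0;  R−P: −124a + 95b = −43.
Solving gives a = 0.09474, b = −0.32897.
Gradient magnitude |∇z| = √(a² + b²) = √(0.00898 + 0.10822) = 0.34234.
True dip = arctan(0.34234) = 18.9°, dipping toward NNW (azimuth ≈ 344°).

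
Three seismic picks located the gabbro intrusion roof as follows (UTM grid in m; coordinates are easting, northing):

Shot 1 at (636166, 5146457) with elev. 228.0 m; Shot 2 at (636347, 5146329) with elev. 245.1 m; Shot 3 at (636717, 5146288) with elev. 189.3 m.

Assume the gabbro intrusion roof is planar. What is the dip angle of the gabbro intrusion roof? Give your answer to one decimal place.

24.5°

Two edge vectors: Shot 1→Shot 2 = (181, -128, 17.1), Shot 1→Shot 3 = (551, -169, -38.7).
Normal n = (Shot 1→Shot 2) × (Shot 1→Shot 3) = (7843.5, 16426.8, 39939).
So ∂z/∂easting = −n_x/n_z = −0.19639 and ∂z/∂northing = −n_y/n_z = −0.41130.
Gradient magnitude |∇z| = √(a² + b²) = √(0.03857 + 0.16917) = 0.45578.
True dip = arctan(0.45578) = 24.5°, dipping toward NNE (azimuth ≈ 026°).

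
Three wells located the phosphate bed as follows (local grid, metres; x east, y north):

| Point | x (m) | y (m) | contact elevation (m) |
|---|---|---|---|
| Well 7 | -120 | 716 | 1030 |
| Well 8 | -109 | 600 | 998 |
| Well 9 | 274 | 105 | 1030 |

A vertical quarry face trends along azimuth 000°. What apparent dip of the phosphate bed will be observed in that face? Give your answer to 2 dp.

Two edge vectors: Well 7→Well 8 = (11, -116, -32), Well 7→Well 9 = (394, -611, 0).
Normal n = (Well 7→Well 8) × (Well 7→Well 9) = (-19552, -12608, 38983).
So ∂z/∂x = −n_x/n_z = 0.50155 and ∂z/∂y = −n_y/n_z = 0.32342.
Unit vector along 000° is (sin 0°, cos 0°) = (0.0000, 1.0000).
Slope in that direction = a·(0.0000) + b·(1.0000) = 0.32342.
Apparent dip = arctan|0.32342| = 17.92° (true dip is 30.8°, so apparent ≤ true as expected).

17.92°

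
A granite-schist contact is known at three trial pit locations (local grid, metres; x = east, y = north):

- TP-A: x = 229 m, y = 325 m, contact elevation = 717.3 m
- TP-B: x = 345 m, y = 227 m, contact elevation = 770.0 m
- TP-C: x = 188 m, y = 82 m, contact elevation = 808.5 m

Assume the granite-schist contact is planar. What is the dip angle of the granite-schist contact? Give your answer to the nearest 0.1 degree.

Let the plane be z = a·x + b·y + c.
TP-B−TP-A: 116a − 98b = 52.7;  TP-C−TP-A: −41a − 243b = 91.2.
Solving gives a = 0.12012, b = −0.39558.
Gradient magnitude |∇z| = √(a² + b²) = √(0.01443 + 0.15648) = 0.41341.
True dip = arctan(0.41341) = 22.5°, dipping toward NNW (azimuth ≈ 343°).

22.5°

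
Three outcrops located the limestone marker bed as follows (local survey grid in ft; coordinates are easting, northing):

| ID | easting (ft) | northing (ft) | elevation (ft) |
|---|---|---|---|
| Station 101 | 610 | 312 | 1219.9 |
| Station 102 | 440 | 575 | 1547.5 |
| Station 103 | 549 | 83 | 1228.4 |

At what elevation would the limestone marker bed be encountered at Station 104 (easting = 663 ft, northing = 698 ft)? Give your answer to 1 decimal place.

1275.6 ft

Let the plane be z = a·easting + b·northing + c.
Station 102−Station 101: −170a + 263b = 327.6;  Station 103−Station 101: −61a − 229b = 8.5.
Solving gives a = −1.40534, b = 0.33723.
Then c = 1219.9 − a·610 − b·312 = 1971.94.
At (663, 698): z = −931.7 + 235.4 + 1971.94 = 1275.6 ft.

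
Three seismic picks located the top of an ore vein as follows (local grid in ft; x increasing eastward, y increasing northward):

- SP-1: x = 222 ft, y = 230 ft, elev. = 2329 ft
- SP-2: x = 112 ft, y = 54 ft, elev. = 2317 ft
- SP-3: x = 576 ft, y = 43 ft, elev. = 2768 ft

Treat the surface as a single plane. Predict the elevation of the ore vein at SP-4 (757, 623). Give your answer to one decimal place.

Let the plane be z = a·x + b·y + c.
SP-2−SP-1: −110a − 176b = −12;  SP-3−SP-1: 354a − 187b = 439.
Solving gives a = 0.95938, b = −0.53143.
Then c = 2329 − a·222 − b·230 = 2238.25.
At (757, 623): z = 726.3 − 331.1 + 2238.25 = 2633.4 ft.

2633.4 ft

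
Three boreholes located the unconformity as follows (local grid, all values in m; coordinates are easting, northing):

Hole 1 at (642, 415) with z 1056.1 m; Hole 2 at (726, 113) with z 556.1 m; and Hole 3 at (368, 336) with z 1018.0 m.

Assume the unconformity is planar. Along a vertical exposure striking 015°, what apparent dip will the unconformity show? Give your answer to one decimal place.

55.1°

Let the plane be z = a·easting + b·northing + c.
Hole 2−Hole 1: 84a − 302b = −500;  Hole 3−Hole 1: −274a − 79b = −38.1.
Solving gives a = −0.31319, b = 1.56852.
Unit vector along 015° is (sin 15°, cos 15°) = (0.2588, 0.9659).
Slope in that direction = a·(0.2588) + b·(0.9659) = 1.43401.
Apparent dip = arctan|1.43401| = 55.1° (true dip is 58.0°, so apparent ≤ true as expected).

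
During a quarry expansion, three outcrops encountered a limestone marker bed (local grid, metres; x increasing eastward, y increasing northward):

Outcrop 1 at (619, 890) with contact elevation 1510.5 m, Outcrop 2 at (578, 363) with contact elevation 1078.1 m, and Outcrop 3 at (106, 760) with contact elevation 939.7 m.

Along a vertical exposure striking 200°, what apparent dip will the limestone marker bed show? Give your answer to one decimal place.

Let the plane be z = a·x + b·y + c.
Outcrop 2−Outcrop 1: −41a − 527b = −432.4;  Outcrop 3−Outcrop 1: −513a − 130b = −570.8.
Solving gives a = 0.92294, b = 0.74869.
Unit vector along 200° is (sin 200°, cos 200°) = (-0.3420, -0.9397).
Slope in that direction = a·(-0.3420) + b·(-0.9397) = −1.01920.
Apparent dip = arctan|1.01920| = 45.5° (true dip is 49.9°, so apparent ≤ true as expected).

45.5°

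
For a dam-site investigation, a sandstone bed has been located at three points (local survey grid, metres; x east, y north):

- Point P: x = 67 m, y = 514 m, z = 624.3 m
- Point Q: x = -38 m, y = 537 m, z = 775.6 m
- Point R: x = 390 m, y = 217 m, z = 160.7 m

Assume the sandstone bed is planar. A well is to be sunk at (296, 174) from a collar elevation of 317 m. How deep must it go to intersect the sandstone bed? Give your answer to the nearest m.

Let the plane be z = a·x + b·y + c.
Point Q−Point P: −105a + 23b = 151.3;  Point R−Point P: 323a − 297b = −463.6.
Solving gives a = −1.44272, b = −0.00808.
Then c = 624.3 − a·67 − b·514 = 725.11.
At (296, 174): z_contact = −427.0 − 1.4 + 725.11 = 296.7 m.
Depth below ground = 317 − 296.7 = 20 m.

20 m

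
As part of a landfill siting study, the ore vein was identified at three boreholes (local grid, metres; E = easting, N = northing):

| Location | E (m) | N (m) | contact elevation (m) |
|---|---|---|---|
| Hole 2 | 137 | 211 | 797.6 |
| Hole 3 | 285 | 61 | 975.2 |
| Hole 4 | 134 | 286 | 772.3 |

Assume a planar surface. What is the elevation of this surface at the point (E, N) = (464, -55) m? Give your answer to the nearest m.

Two edge vectors: Hole 2→Hole 3 = (148, -150, 177.6), Hole 2→Hole 4 = (-3, 75, -25.3).
Normal n = (Hole 2→Hole 3) × (Hole 2→Hole 4) = (-9525, 3211.6, 10650).
So ∂z/∂E = −n_x/n_z = 0.89437 and ∂z/∂N = −n_y/n_z = −0.30156.
Intercept c from Hole 2: 797.6 − 122.53 + 63.63 = 738.70.
At (464, -55): z = 415.0 + 16.6 + 738.70 = 1170.3 m.

1170 m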